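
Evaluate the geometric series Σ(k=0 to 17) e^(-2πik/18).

Sum of all nth roots of unity equals 0 for n > 1 (geometric series with r ≠ 1).

0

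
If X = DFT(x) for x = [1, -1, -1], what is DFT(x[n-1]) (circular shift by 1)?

Time shift by 1: X_shifted[k] = ω_3^(1k) · X[k]
Shifted x = [-1, 1, -1]

DFT(x[n-1]) = [-1, -1.0000-1.7321i, -1.0000+1.7321i]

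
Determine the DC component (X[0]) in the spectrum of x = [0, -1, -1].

X[0] = Σ(n=0 to 2) x[n] · ω_3^0 = Σ x[n]
= (0) + (-1) + (-1)

X[0] = -2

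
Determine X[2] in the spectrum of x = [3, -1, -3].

X[2] = Σ(n=0 to 2) x[n] · ω_3^(2n) where ω_3 = e^(-2πi/3)
= (3)·ω_3^0 + (-1)·ω_3^2 + (-3)·ω_3^4

X[2] = 5.0000+1.7321i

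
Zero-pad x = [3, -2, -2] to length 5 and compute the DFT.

Original 3-point DFT: [-1, 5, 5]
Zero-padded 5-point DFT provides frequency interpolation.

DFT_5([x, 0, ...]) = [-1, 4.0000+3.0777i, 4.0000-0.7265i, 4.0000+0.7265i, 4.0000-3.0777i]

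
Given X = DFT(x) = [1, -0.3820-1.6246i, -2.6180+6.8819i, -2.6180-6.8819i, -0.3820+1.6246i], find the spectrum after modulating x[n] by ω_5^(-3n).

Modulation property: DFT(ω_5^(-3n)·x[n]) = X[(k-3) mod 5], so circularly shift X by 3 positions.

X[k-3] = [-2.6180+6.8819i, -2.6180-6.8819i, -0.3820+1.6246i, 1, -0.3820-1.6246i]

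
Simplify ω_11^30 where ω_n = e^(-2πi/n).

Since ω_11^11 = 1, powers reduce modulo 11.
30 mod 11 = 8
So ω_11^30 = ω_11^8 = e^(-2πi·8/11)

ω_11^30 = ω_11^8 = -0.1423+0.9898i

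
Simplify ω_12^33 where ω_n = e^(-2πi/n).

Since ω_12^12 = 1, powers reduce modulo 12.
33 mod 12 = 9
So ω_12^33 = ω_12^9 = e^(-2πi·9/12)

ω_12^33 = ω_12^9 = 1i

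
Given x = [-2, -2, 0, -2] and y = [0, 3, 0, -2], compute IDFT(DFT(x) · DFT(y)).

(x ⊛ y)[n] = Σ(m=0 to 3) x[m] · y[(n-m) mod 4]

Computing each output sample:
(x ⊛ y)[0] = -2
(x ⊛ y)[1] = -6
(x ⊛ y)[2] = -2
(x ⊛ y)[3] = 4

x ⊛ y = [-2, -6, -2, 4]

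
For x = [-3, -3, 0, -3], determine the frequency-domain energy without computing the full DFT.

Parseval: Σ|x[n]|² = (1/N)Σ|X[k]|², so Σ|X[k]|² = N·Σ|x[n]|² = 4·27.0000

Σ|X[k]|² = N·Σ|x[n]|² = 4·27.0000 = 108.0000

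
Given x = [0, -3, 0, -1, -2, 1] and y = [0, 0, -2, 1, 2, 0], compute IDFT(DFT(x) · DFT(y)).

(x ⊛ y)[n] = Σ(m=0 to 5) x[m] · y[(n-m) mod 6]

Computing each output sample:
(x ⊛ y)[0] = 3
(x ⊛ y)[1] = -6
(x ⊛ y)[2] = -3
(x ⊛ y)[3] = 8
(x ⊛ y)[4] = -3
(x ⊛ y)[5] = -4

x ⊛ y = [3, -6, -3, 8, -3, -4]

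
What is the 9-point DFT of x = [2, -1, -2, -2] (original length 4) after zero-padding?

Original 4-point DFT: [-3, 4-1i, 3, 4+1i]
Zero-padded 9-point DFT provides frequency interpolation.

DFT_9([x, 0, ...]) = [-3, 1.8867+4.3445i, 4.7057-0.0632i, 1.5000-0.8660i, 2.4076+0.7885i, 2.4076-0.7885i, 1.5000+0.8660i, 4.7057+0.0632i, 1.8867-4.3445i]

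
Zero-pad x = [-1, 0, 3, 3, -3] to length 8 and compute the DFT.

Original 5-point DFT: [2, -6.7812-2.8532i, 3.2812-1.7634i, 3.2812+1.7634i, -6.7812+2.8532i]
Zero-padded 8-point DFT provides frequency interpolation.

DFT_8([x, 0, ...]) = [2, -0.1213-5.1213i, -7+3i, 4.1213+0.8787i, -4, 4.1213-0.8787i, -7-3i, -0.1213+5.1213i]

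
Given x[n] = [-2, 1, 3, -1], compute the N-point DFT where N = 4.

X[k] = Σ(n=0 to 3) x[n] · ω_4^(nk)
where ω_4 = e^(-2πi/4)

Computing each X[k]:
X[0] = 1
X[1] = -5-2i
X[2] = 1
X[3] = -5+2i

X = [1, -5-2i, 1, -5+2i]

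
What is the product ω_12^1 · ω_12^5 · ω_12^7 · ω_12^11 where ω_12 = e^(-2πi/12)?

The primitive 12th roots of unity are ω_12^k for k coprime to 12: k ∈ {1, 5, 7, 11}
Their product equals the constant term of the cyclotomic polynomial Φ_12(x) up to sign.
For n ≥ 3, the product of all primitive nth roots of unity is 1. (For n=1 it is 1; for n=2 it is -1.)

1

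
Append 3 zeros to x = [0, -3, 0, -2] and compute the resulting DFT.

Original 4-point DFT: [-5, 1i, 5, -1i]
Zero-padded 7-point DFT provides frequency interpolation.

DFT_7([x, 0, ...]) = [-5, -0.0685+3.2133i, -0.5794+1.3611i, 3.1479+3.2515i, 3.1479-3.2515i, -0.5794-1.3611i, -0.0685-3.2133i]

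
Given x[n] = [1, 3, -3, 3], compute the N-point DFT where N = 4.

X[k] = Σ(n=0 to 3) x[n] · ω_4^(nk)
where ω_4 = e^(-2πi/4)

Computing each X[k]:
X[0] = 4
X[1] = 4
X[2] = -8
X[3] = 4

X = [4, 4, -8, 4]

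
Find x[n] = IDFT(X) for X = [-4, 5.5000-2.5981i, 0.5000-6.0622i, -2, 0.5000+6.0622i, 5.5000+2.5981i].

x[n] = (1/6) Σ(k=0 to 5) X[k] · e^(2πikn/6)

Computing each x[n]:
x[0] = 1
x[1] = 3
x[2] = -3
x[3] = -2
x[4] = -1
x[5] = -2

x = [1, 3, -3, -2, -1, -2]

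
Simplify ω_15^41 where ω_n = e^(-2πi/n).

Since ω_15^15 = 1, powers reduce modulo 15.
41 mod 15 = 11
So ω_15^41 = ω_15^11 = e^(-2πi·11/15)

ω_15^41 = ω_15^11 = -0.1045+0.9945i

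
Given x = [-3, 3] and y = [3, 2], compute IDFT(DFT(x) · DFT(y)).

(x ⊛ y)[n] = Σ(m=0 to 1) x[m] · y[(n-m) mod 2]

Computing each output sample:
(x ⊛ y)[0] = -3
(x ⊛ y)[1] = 3

x ⊛ y = [-3, 3]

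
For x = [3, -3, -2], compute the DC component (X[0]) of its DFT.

X[0] = Σ(n=0 to 2) x[n] · ω_3^0 = Σ x[n]
= (3) + (-3) + (-2)

X[0] = -2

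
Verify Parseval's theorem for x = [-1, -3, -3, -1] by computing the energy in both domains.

Time domain:
Σ|x[n]|² = |-1|² + |-3|² + |-3|² + |-1|² = 20.0000

Frequency domain:
(1/4)Σ|X[k]|² = (1/4)(|-8|² + |2+2i|² + |0|² + |2-2i|²) = (1/4)·80.0000 = 20.0000

Both sides agree, confirming Parseval's theorem.

Σ|x[n]|² = (1/N)Σ|X[k]|² = 20.0000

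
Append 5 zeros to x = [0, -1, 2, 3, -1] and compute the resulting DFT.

Original 5-point DFT: [3, -4.6631+0.5878i, 3.1631-0.9511i, 3.1631+0.9511i, -4.6631-0.5878i]
Zero-padded 10-point DFT provides frequency interpolation.

DFT_10([x, 0, ...]) = [3, -0.3090-3.5797i, -4.6631+0.5878i, 0.8090+4.8410i, 3.1631-0.9511i, -1, 3.1631+0.9511i, 0.8090-4.8410i, -4.6631-0.5878i, -0.3090+3.5797i]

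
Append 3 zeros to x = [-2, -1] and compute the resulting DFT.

Original 2-point DFT: [-3, -1]
Zero-padded 5-point DFT provides frequency interpolation.

DFT_5([x, 0, ...]) = [-3, -2.3090+0.9511i, -1.1910+0.5878i, -1.1910-0.5878i, -2.3090-0.9511i]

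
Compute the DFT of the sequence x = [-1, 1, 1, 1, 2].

X[k] = Σ(n=0 to 4) x[n] · ω_5^(nk)
where ω_5 = e^(-2πi/5)

Computing each X[k]:
X[0] = 4
X[1] = -1.6910+0.9511i
X[2] = -2.8090+0.5878i
X[3] = -2.8090-0.5878i
X[4] = -1.6910-0.9511i

X = [4, -1.6910+0.9511i, -2.8090+0.5878i, -2.8090-0.5878i, -1.6910-0.9511i]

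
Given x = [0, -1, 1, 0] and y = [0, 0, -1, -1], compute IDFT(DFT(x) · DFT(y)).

(x ⊛ y)[n] = Σ(m=0 to 3) x[m] · y[(n-m) mod 4]

Computing each output sample:
(x ⊛ y)[0] = 0
(x ⊛ y)[1] = -1
(x ⊛ y)[2] = 0
(x ⊛ y)[3] = 1

x ⊛ y = [0, -1, 0, 1]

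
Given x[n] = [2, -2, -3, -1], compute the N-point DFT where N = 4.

X[k] = Σ(n=0 to 3) x[n] · ω_4^(nk)
where ω_4 = e^(-2πi/4)

Computing each X[k]:
X[0] = -4
X[1] = 5+1i
X[2] = 2
X[3] = 5-1i

X = [-4, 5+1i, 2, 5-1i]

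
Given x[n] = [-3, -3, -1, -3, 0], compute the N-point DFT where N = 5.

X[k] = Σ(n=0 to 4) x[n] · ω_5^(nk)
where ω_5 = e^(-2πi/5)

Computing each X[k]:
X[0] = -10
X[1] = -0.6910+1.6776i
X[2] = -1.8090+3.6655i
X[3] = -1.8090-3.6655i
X[4] = -0.6910-1.6776i

X = [-10, -0.6910+1.6776i, -1.8090+3.6655i, -1.8090-3.6655i, -0.6910-1.6776i]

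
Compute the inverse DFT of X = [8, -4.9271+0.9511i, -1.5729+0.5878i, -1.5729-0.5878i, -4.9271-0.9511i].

x[n] = (1/5) Σ(k=0 to 4) X[k] · e^(2πikn/5)

Computing each x[n]:
x[0] = -1
x[1] = 1
x[2] = 3
x[3] = 3
x[4] = 2

x = [-1, 1, 3, 3, 2]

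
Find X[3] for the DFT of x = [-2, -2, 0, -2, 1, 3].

X[3] = Σ(n=0 to 5) x[n] · ω_6^(3n) where ω_6 = e^(-2πi/6)
= (-2)·ω_6^0 + (-2)·ω_6^3 + (0)·ω_6^6 + (-2)·ω_6^9 + (1)·ω_6^12 + (3)·ω_6^15

X[3] = 0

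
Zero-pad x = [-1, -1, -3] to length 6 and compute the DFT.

Original 3-point DFT: [-5, 1.0000-1.7321i, 1.0000+1.7321i]
Zero-padded 6-point DFT provides frequency interpolation.

DFT_6([x, 0, ...]) = [-5, 3.4641i, 1.0000-1.7321i, -3, 1.0000+1.7321i, -3.4641i]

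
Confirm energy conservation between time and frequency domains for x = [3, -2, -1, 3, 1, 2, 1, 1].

Time domain:
Σ|x[n]|² = |3|² + |-2|² + |-1|² + |3|² + |1|² + |2|² + |1|² + |1|² = 30.0000

Frequency domain:
(1/8)Σ|X[k]|² = (1/8)(|8|² + |-2.2426+3.4142i|² + |4+4i|² + |6.2426-0.5858i|² + |0|² + |6.2426+0.5858i|² + |4-4i|² + |-2.2426-3.4142i|²) = (1/8)·240.0000 = 30.0000

Both sides agree, confirming Parseval's theorem.

Σ|x[n]|² = (1/N)Σ|X[k]|² = 30.0000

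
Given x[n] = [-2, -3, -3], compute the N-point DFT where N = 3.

X[k] = Σ(n=0 to 2) x[n] · ω_3^(nk)
where ω_3 = e^(-2πi/3)

Computing each X[k]:
X[0] = -8
X[1] = 1
X[2] = 1

X = [-8, 1, 1]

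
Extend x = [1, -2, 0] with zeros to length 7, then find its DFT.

Original 3-point DFT: [-1, 2.0000+1.7321i, 2.0000-1.7321i]
Zero-padded 7-point DFT provides frequency interpolation.

DFT_7([x, 0, ...]) = [-1, -0.2470+1.5637i, 1.4450+1.9499i, 2.8019+0.8678i, 2.8019-0.8678i, 1.4450-1.9499i, -0.2470-1.5637i]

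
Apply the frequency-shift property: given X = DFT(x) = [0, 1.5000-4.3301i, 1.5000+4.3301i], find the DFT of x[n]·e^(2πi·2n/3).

Modulation property: DFT(ω_3^(-2n)·x[n]) = X[(k-2) mod 3], so circularly shift X by 2 positions.

X[k-2] = [1.5000-4.3301i, 1.5000+4.3301i, 0]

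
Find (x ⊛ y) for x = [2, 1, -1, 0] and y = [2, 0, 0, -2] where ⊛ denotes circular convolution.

(x ⊛ y)[n] = Σ(m=0 to 3) x[m] · y[(n-m) mod 4]

Computing each output sample:
(x ⊛ y)[0] = 2
(x ⊛ y)[1] = 4
(x ⊛ y)[2] = -2
(x ⊛ y)[3] = -4

x ⊛ y = [2, 4, -2, -4]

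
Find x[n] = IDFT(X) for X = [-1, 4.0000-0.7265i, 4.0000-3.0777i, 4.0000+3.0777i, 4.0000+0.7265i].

x[n] = (1/5) Σ(k=0 to 4) X[k] · e^(2πikn/5)

Computing each x[n]:
x[0] = 3
x[1] = 0
x[2] = -2
x[3] = 0
x[4] = -2

x = [3, 0, -2, 0, -2]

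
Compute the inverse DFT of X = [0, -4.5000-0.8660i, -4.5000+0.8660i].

x[n] = (1/3) Σ(k=0 to 2) X[k] · e^(2πikn/3)

Computing each x[n]:
x[0] = -3
x[1] = 2
x[2] = 1

x = [-3, 2, 1]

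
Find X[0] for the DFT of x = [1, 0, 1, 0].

X[0] = Σ(n=0 to 3) x[n] · ω_4^0 = Σ x[n]
= (1) + (0) + (1) + (0)

X[0] = 2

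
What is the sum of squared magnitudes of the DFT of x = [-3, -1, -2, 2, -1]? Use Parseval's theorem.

Parseval: Σ|x[n]|² = (1/N)Σ|X[k]|², so Σ|X[k]|² = N·Σ|x[n]|² = 5·19.0000

Σ|X[k]|² = N·Σ|x[n]|² = 5·19.0000 = 95.0000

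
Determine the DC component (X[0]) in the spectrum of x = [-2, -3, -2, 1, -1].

X[0] = Σ(n=0 to 4) x[n] · ω_5^0 = Σ x[n]
= (-2) + (-3) + (-2) + (1) + (-1)

X[0] = -7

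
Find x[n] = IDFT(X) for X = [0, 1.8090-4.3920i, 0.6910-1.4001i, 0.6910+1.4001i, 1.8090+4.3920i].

x[n] = (1/5) Σ(k=0 to 4) X[k] · e^(2πikn/5)

Computing each x[n]:
x[0] = 1
x[1] = 2
x[2] = 0
x[3] = -1
x[4] = -2

x = [1, 2, 0, -1, -2]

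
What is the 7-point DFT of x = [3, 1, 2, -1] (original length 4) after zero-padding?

Original 4-point DFT: [5, 1-2i, 5, 1+2i]
Zero-padded 7-point DFT provides frequency interpolation.

DFT_7([x, 0, ...]) = [5, 4.0794-2.2978i, 0.3521-0.8890i, 3.5685+2.1047i, 3.5685-2.1047i, 0.3521+0.8890i, 4.0794+2.2978i]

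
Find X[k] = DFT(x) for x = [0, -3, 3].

X[k] = Σ(n=0 to 2) x[n] · ω_3^(nk)
where ω_3 = e^(-2πi/3)

Computing each X[k]:
X[0] = 0
X[1] = 5.1962i
X[2] = -5.1962i

X = [0, 5.1962i, -5.1962i]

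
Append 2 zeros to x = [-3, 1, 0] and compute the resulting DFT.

Original 3-point DFT: [-2, -3.5000-0.8660i, -3.5000+0.8660i]
Zero-padded 5-point DFT provides frequency interpolation.

DFT_5([x, 0, ...]) = [-2, -2.6910-0.9511i, -3.8090-0.5878i, -3.8090+0.5878i, -2.6910+0.9511i]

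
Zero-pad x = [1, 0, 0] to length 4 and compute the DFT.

Original 3-point DFT: [1, 1, 1]
Zero-padded 4-point DFT provides frequency interpolation.

DFT_4([x, 0, ...]) = [1, 1, 1, 1]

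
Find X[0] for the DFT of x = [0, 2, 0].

X[0] = Σ(n=0 to 2) x[n] · ω_3^0 = Σ x[n]
= (0) + (2) + (0)

X[0] = 2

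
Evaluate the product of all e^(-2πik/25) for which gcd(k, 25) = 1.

The primitive 25th roots of unity are ω_25^k for k coprime to 25: k ∈ {1, 2, 3, 4, 6, 7, 8, 9, 11, 12, 13, 14, 16, 17, 18, 19, 21, 22, 23, 24}
Their product equals the constant term of the cyclotomic polynomial Φ_25(x) up to sign.
For n ≥ 3, the product of all primitive nth roots of unity is 1. (For n=1 it is 1; for n=2 it is -1.)

1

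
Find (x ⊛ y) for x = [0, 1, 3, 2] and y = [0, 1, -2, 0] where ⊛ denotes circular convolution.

(x ⊛ y)[n] = Σ(m=0 to 3) x[m] · y[(n-m) mod 4]

Computing each output sample:
(x ⊛ y)[0] = -4
(x ⊛ y)[1] = -4
(x ⊛ y)[2] = 1
(x ⊛ y)[3] = 1

x ⊛ y = [-4, -4, 1, 1]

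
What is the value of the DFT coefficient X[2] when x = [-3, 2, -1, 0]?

X[2] = Σ(n=0 to 3) x[n] · ω_4^(2n) where ω_4 = e^(-2πi/4)
= (-3)·ω_4^0 + (2)·ω_4^2 + (-1)·ω_4^4 + (0)·ω_4^6

X[2] = -6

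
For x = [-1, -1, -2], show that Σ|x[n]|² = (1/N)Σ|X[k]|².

Time domain:
Σ|x[n]|² = |-1|² + |-1|² + |-2|² = 6.0000

Frequency domain:
(1/3)Σ|X[k]|² = (1/3)(|-4|² + |0.5000-0.8660i|² + |0.5000+0.8660i|²) = (1/3)·18.0000 = 6.0000

Both sides agree, confirming Parseval's theorem.

Σ|x[n]|² = (1/N)Σ|X[k]|² = 6.0000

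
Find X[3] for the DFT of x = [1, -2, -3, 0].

X[3] = Σ(n=0 to 3) x[n] · ω_4^(3n) where ω_4 = e^(-2πi/4)
= (1)·ω_4^0 + (-2)·ω_4^3 + (-3)·ω_4^6 + (0)·ω_4^9

X[3] = 4-2i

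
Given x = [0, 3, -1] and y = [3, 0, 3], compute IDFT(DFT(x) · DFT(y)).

(x ⊛ y)[n] = Σ(m=0 to 2) x[m] · y[(n-m) mod 3]

Computing each output sample:
(x ⊛ y)[0] = 9
(x ⊛ y)[1] = 6
(x ⊛ y)[2] = -3

x ⊛ y = [9, 6, -3]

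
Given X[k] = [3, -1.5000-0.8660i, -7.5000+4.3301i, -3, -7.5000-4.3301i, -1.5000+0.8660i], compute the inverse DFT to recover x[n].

x[n] = (1/6) Σ(k=0 to 5) X[k] · e^(2πikn/6)

Computing each x[n]:
x[0] = -3
x[1] = 1
x[2] = 3
x[3] = -1
x[4] = 0
x[5] = 3

x = [-3, 1, 3, -1, 0, 3]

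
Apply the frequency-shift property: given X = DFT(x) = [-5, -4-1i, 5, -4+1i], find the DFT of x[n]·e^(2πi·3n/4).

Modulation property: DFT(ω_4^(-3n)·x[n]) = X[(k-3) mod 4], so circularly shift X by 3 positions.

X[k-3] = [-4-1i, 5, -4+1i, -5]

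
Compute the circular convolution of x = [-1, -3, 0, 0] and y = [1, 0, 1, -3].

(x ⊛ y)[n] = Σ(m=0 to 3) x[m] · y[(n-m) mod 4]

Computing each output sample:
(x ⊛ y)[0] = 8
(x ⊛ y)[1] = -3
(x ⊛ y)[2] = -1
(x ⊛ y)[3] = 0

x ⊛ y = [8, -3, -1, 0]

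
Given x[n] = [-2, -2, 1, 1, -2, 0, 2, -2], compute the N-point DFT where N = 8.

X[k] = Σ(n=0 to 7) x[n] · ω_8^(nk)
where ω_8 = e^(-2πi/8)

Computing each X[k]:
X[0] = -4
X[1] = -3.5355+0.2929i
X[2] = -7+1i
X[3] = 3.5355-1.7071i
X[4] = 2
X[5] = 3.5355+1.7071i
X[6] = -7-1i
X[7] = -3.5355-0.2929i

X = [-4, -3.5355+0.2929i, -7+1i, 3.5355-1.7071i, 2, 3.5355+1.7071i, -7-1i, -3.5355-0.2929i]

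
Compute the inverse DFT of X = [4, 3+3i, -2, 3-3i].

x[n] = (1/4) Σ(k=0 to 3) X[k] · e^(2πikn/4)

Computing each x[n]:
x[0] = 2
x[1] = 0
x[2] = -1
x[3] = 3

x = [2, 0, -1, 3]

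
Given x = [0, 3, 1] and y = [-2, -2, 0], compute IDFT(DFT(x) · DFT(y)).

(x ⊛ y)[n] = Σ(m=0 to 2) x[m] · y[(n-m) mod 3]

Computing each output sample:
(x ⊛ y)[0] = -2
(x ⊛ y)[1] = -6
(x ⊛ y)[2] = -8

x ⊛ y = [-2, -6, -8]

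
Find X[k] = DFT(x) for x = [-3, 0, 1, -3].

X[k] = Σ(n=0 to 3) x[n] · ω_4^(nk)
where ω_4 = e^(-2πi/4)

Computing each X[k]:
X[0] = -5
X[1] = -4-3i
X[2] = 1
X[3] = -4+3i

X = [-5, -4-3i, 1, -4+3i]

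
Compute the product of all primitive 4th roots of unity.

The primitive 4th roots of unity are ω_4^k for k coprime to 4: k ∈ {1, 3}
Their product equals the constant term of the cyclotomic polynomial Φ_4(x) up to sign.
For n ≥ 3, the product of all primitive nth roots of unity is 1. (For n=1 it is 1; for n=2 it is -1.)

1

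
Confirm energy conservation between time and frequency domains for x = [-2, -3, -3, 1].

Time domain:
Σ|x[n]|² = |-2|² + |-3|² + |-3|² + |1|² = 23.0000

Frequency domain:
(1/4)Σ|X[k]|² = (1/4)(|-7|² + |1+4i|² + |-3|² + |1-4i|²) = (1/4)·92.0000 = 23.0000

Both sides agree, confirming Parseval's theorem.

Σ|x[n]|² = (1/N)Σ|X[k]|² = 23.0000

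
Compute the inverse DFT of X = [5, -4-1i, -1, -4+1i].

x[n] = (1/4) Σ(k=0 to 3) X[k] · e^(2πikn/4)

Computing each x[n]:
x[0] = -1
x[1] = 2
x[2] = 3
x[3] = 1

x = [-1, 2, 3, 1]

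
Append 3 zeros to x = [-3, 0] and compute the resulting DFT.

Original 2-point DFT: [-3, -3]
Zero-padded 5-point DFT provides frequency interpolation.

DFT_5([x, 0, ...]) = [-3, -3, -3, -3, -3]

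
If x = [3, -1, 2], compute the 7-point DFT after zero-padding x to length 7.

Original 3-point DFT: [4, 2.5000+2.5981i, 2.5000-2.5981i]
Zero-padded 7-point DFT provides frequency interpolation.

DFT_7([x, 0, ...]) = [4, 1.9315-1.1680i, 1.4206+1.8427i, 5.1479+1.9975i, 5.1479-1.9975i, 1.4206-1.8427i, 1.9315+1.1680i]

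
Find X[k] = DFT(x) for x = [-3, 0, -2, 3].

X[k] = Σ(n=0 to 3) x[n] · ω_4^(nk)
where ω_4 = e^(-2πi/4)

Computing each X[k]:
X[0] = -2
X[1] = -1+3i
X[2] = -8
X[3] = -1-3i

X = [-2, -1+3i, -8, -1-3i]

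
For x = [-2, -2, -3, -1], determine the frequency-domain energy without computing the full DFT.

Parseval: Σ|x[n]|² = (1/N)Σ|X[k]|², so Σ|X[k]|² = N·Σ|x[n]|² = 4·18.0000

Σ|X[k]|² = N·Σ|x[n]|² = 4·18.0000 = 72.0000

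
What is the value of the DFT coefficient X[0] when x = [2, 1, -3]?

X[0] = Σ(n=0 to 2) x[n] · ω_3^0 = Σ x[n]
= (2) + (1) + (-3)

X[0] = 0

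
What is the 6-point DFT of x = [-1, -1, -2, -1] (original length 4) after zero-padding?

Original 4-point DFT: [-5, 1, -1, 1]
Zero-padded 6-point DFT provides frequency interpolation.

DFT_6([x, 0, ...]) = [-5, 0.5000+2.5981i, -0.5000-0.8660i, -1, -0.5000+0.8660i, 0.5000-2.5981i]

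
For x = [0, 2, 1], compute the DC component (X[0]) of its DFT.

X[0] = Σ(n=0 to 2) x[n] · ω_3^0 = Σ x[n]
= (0) + (2) + (1)

X[0] = 3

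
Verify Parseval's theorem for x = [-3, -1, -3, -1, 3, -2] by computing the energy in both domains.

Time domain:
Σ|x[n]|² = |-3|² + |-1|² + |-3|² + |-1|² + |3|² + |-2|² = 33.0000

Frequency domain:
(1/6)Σ|X[k]|² = (1/6)(|-7|² + |-3.5000+4.3301i|² + |-2.5000-6.0622i|² + |1|² + |-2.5000+6.0622i|² + |-3.5000-4.3301i|²) = (1/6)·198.0000 = 33.0000

Both sides agree, confirming Parseval's theorem.

Σ|x[n]|² = (1/N)Σ|X[k]|² = 33.0000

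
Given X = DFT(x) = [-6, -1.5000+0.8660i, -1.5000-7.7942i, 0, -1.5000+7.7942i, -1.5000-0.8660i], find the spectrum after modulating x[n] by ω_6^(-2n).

Modulation property: DFT(ω_6^(-2n)·x[n]) = X[(k-2) mod 6], so circularly shift X by 2 positions.

X[k-2] = [-1.5000+7.7942i, -1.5000-0.8660i, -6, -1.5000+0.8660i, -1.5000-7.7942i, 0]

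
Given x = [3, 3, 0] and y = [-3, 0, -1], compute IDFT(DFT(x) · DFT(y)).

(x ⊛ y)[n] = Σ(m=0 to 2) x[m] · y[(n-m) mod 3]

Computing each output sample:
(x ⊛ y)[0] = -12
(x ⊛ y)[1] = -9
(x ⊛ y)[2] = -3

x ⊛ y = [-12, -9, -3]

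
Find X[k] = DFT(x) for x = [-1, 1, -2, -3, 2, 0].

X[k] = Σ(n=0 to 5) x[n] · ω_6^(nk)
where ω_6 = e^(-2πi/6)

Computing each X[k]:
X[0] = -3
X[1] = 2.5000+2.5981i
X[2] = -4.5000-4.3301i
X[3] = 1
X[4] = -4.5000+4.3301i
X[5] = 2.5000-2.5981i

X = [-3, 2.5000+2.5981i, -4.5000-4.3301i, 1, -4.5000+4.3301i, 2.5000-2.5981i]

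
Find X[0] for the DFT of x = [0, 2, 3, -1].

X[0] = Σ(n=0 to 3) x[n] · ω_4^0 = Σ x[n]
= (0) + (2) + (3) + (-1)

X[0] = 4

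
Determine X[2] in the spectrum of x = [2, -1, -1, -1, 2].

X[2] = Σ(n=0 to 4) x[n] · ω_5^(2n) where ω_5 = e^(-2πi/5)
= (2)·ω_5^0 + (-1)·ω_5^2 + (-1)·ω_5^4 + (-1)·ω_5^6 + (2)·ω_5^8

X[2] = 0.5729+1.7634i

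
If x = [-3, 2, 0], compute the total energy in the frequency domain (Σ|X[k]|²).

Parseval: Σ|x[n]|² = (1/N)Σ|X[k]|², so Σ|X[k]|² = N·Σ|x[n]|² = 3·13.0000

Σ|X[k]|² = N·Σ|x[n]|² = 3·13.0000 = 39.0000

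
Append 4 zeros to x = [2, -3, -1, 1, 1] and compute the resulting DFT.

Original 5-point DFT: [0, 1.3820+4.9798i, 3.6180+0.4490i, 3.6180-0.4490i, 1.3820-4.9798i]
Zero-padded 9-point DFT provides frequency interpolation.

DFT_9([x, 0, ...]) = [0, -1.9115+1.7051i, 2.6848+4.8053i, 4.5000+0.8660i, 3.7267+0.5021i, 3.7267-0.5021i, 4.5000-0.8660i, 2.6848-4.8053i, -1.9115-1.7051i]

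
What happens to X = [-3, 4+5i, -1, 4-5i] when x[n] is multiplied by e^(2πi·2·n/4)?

Modulation property: DFT(ω_4^(-2n)·x[n]) = X[(k-2) mod 4], so circularly shift X by 2 positions.

X[k-2] = [-1, 4-5i, -3, 4+5i]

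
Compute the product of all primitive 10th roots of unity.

The primitive 10th roots of unity are ω_10^k for k coprime to 10: k ∈ {1, 3, 7, 9}
Their product equals the constant term of the cyclotomic polynomial Φ_10(x) up to sign.
For n ≥ 3, the product of all primitive nth roots of unity is 1. (For n=1 it is 1; for n=2 it is -1.)

1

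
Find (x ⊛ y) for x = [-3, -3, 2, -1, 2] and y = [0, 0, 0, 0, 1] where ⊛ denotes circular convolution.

(x ⊛ y)[n] = Σ(m=0 to 4) x[m] · y[(n-m) mod 5]

Computing each output sample:
(x ⊛ y)[0] = -3
(x ⊛ y)[1] = 2
(x ⊛ y)[2] = -1
(x ⊛ y)[3] = 2
(x ⊛ y)[4] = -3

x ⊛ y = [-3, 2, -1, 2, -3]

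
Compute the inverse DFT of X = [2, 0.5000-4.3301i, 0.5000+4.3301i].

x[n] = (1/3) Σ(k=0 to 2) X[k] · e^(2πikn/3)

Computing each x[n]:
x[0] = 1
x[1] = 3
x[2] = -2

x = [1, 3, -2]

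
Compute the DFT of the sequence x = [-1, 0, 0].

X[k] = Σ(n=0 to 2) x[n] · ω_3^(nk)
where ω_3 = e^(-2πi/3)

Computing each X[k]:
X[0] = -1
X[1] = -1
X[2] = -1

X = [-1, -1, -1]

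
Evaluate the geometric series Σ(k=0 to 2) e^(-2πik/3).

Sum of all nth roots of unity equals 0 for n > 1 (geometric series with r ≠ 1).

0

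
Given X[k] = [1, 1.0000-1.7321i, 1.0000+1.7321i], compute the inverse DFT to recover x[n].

x[n] = (1/3) Σ(k=0 to 2) X[k] · e^(2πikn/3)

Computing each x[n]:
x[0] = 1
x[1] = 1
x[2] = -1

x = [1, 1, -1]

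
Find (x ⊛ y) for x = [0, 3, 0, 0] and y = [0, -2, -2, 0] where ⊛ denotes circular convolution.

(x ⊛ y)[n] = Σ(m=0 to 3) x[m] · y[(n-m) mod 4]

Computing each output sample:
(x ⊛ y)[0] = 0
(x ⊛ y)[1] = 0
(x ⊛ y)[2] = -6
(x ⊛ y)[3] = -6

x ⊛ y = [0, 0, -6, -6]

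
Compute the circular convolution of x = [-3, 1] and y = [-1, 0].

(x ⊛ y)[n] = Σ(m=0 to 1) x[m] · y[(n-m) mod 2]

Computing each output sample:
(x ⊛ y)[0] = 3
(x ⊛ y)[1] = -1

x ⊛ y = [3, -1]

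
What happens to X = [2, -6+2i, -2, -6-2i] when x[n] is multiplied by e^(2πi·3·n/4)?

Modulation property: DFT(ω_4^(-3n)·x[n]) = X[(k-3) mod 4], so circularly shift X by 3 positions.

X[k-3] = [-6+2i, -2, -6-2i, 2]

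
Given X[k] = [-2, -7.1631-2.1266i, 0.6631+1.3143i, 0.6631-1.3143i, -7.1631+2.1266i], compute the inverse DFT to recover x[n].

x[n] = (1/5) Σ(k=0 to 4) X[k] · e^(2πikn/5)

Computing each x[n]:
x[0] = -3
x[1] = -1
x[2] = 3
x[3] = 1
x[4] = -2

x = [-3, -1, 3, 1, -2]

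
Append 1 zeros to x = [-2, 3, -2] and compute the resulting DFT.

Original 3-point DFT: [-1, -2.5000-4.3301i, -2.5000+4.3301i]
Zero-padded 4-point DFT provides frequency interpolation.

DFT_4([x, 0, ...]) = [-1, -3i, -7, 3i]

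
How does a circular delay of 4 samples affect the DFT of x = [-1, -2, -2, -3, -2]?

Time shift by 4: X_shifted[k] = ω_5^(4k) · X[k]
Shifted x = [-2, -2, -3, -2, -1]

DFT(x[n-4]) = [-10, 1.1180+1.5388i, -1.1180-0.3633i, -1.1180+0.3633i, 1.1180-1.5388i]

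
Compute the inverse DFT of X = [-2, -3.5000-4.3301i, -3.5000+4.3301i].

x[n] = (1/3) Σ(k=0 to 2) X[k] · e^(2πikn/3)

Computing each x[n]:
x[0] = -3
x[1] = 3
x[2] = -2

x = [-3, 3, -2]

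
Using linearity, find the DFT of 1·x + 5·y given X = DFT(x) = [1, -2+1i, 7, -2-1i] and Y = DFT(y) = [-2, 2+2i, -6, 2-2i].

By linearity: DFT(1x + 5y) = 1·DFT(x) + 5·DFT(y)
= 1·[1, -2+1i, 7, -2-1i] + 5·[-2, 2+2i, -6, 2-2i]

Computing element-wise:
Z[0] = 1·(1) + 5·(-2) = -9
Z[1] = 1·(-2+1i) + 5·(2+2i) = 8+11i
Z[2] = 1·(7) + 5·(-6) = -23
Z[3] = 1·(-2-1i) + 5·(2-2i) = 8-11i

DFT(1x + 5y) = 1·X + 5·Y = [-9, 8+11i, -23, 8-11i]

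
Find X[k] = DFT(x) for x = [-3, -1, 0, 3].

X[k] = Σ(n=0 to 3) x[n] · ω_4^(nk)
where ω_4 = e^(-2πi/4)

Computing each X[k]:
X[0] = -1
X[1] = -3+4i
X[2] = -5
X[3] = -3-4i

X = [-1, -3+4i, -5, -3-4i]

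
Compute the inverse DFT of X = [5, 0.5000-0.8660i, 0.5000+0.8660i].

x[n] = (1/3) Σ(k=0 to 2) X[k] · e^(2πikn/3)

Computing each x[n]:
x[0] = 2
x[1] = 2
x[2] = 1

x = [2, 2, 1]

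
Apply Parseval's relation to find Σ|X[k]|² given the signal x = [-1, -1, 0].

Parseval: Σ|x[n]|² = (1/N)Σ|X[k]|², so Σ|X[k]|² = N·Σ|x[n]|² = 3·2.0000

Σ|X[k]|² = N·Σ|x[n]|² = 3·2.0000 = 6.0000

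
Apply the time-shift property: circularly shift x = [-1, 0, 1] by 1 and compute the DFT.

Time shift by 1: X_shifted[k] = ω_3^(1k) · X[k]
Shifted x = [1, -1, 0]

DFT(x[n-1]) = [0, 1.5000+0.8660i, 1.5000-0.8660i]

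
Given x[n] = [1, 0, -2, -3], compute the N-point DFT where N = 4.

X[k] = Σ(n=0 to 3) x[n] · ω_4^(nk)
where ω_4 = e^(-2πi/4)

Computing each X[k]:
X[0] = -4
X[1] = 3-3i
X[2] = 2
X[3] = 3+3i

X = [-4, 3-3i, 2, 3+3i]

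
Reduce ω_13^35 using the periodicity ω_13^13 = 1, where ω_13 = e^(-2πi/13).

Since ω_13^13 = 1, powers reduce modulo 13.
35 mod 13 = 9
So ω_13^35 = ω_13^9 = e^(-2πi·9/13)

ω_13^35 = ω_13^9 = -0.3546+0.9350i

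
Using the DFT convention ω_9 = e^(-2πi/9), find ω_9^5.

ω_9^5 = e^(-2πi·5/9)
= cos(-2π·5/9) + i·sin(-2π·5/9)
= cos(-10π/9) + i·sin(-10π/9)

ω_9^5 = cos(-10π/9) + i·sin(-10π/9) = -0.9397+0.3420i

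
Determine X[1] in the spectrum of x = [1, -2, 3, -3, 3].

X[1] = Σ(n=0 to 4) x[n] · ω_5^(1n) where ω_5 = e^(-2πi/5)
= (1)·ω_5^0 + (-2)·ω_5^1 + (3)·ω_5^2 + (-3)·ω_5^3 + (3)·ω_5^4

X[1] = 1.3090+1.2286i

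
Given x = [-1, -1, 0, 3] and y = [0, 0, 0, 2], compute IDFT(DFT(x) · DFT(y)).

(x ⊛ y)[n] = Σ(m=0 to 3) x[m] · y[(n-m) mod 4]

Computing each output sample:
(x ⊛ y)[0] = -2
(x ⊛ y)[1] = 0
(x ⊛ y)[2] = 6
(x ⊛ y)[3] = -2

x ⊛ y = [-2, 0, 6, -2]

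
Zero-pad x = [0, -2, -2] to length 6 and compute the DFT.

Original 3-point DFT: [-4, 2, 2]
Zero-padded 6-point DFT provides frequency interpolation.

DFT_6([x, 0, ...]) = [-4, 3.4641i, 2, 0, 2, -3.4641i]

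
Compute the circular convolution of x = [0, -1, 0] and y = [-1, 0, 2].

(x ⊛ y)[n] = Σ(m=0 to 2) x[m] · y[(n-m) mod 3]

Computing each output sample:
(x ⊛ y)[0] = -2
(x ⊛ y)[1] = 1
(x ⊛ y)[2] = 0

x ⊛ y = [-2, 1, 0]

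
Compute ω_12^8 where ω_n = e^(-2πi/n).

ω_12^8 = e^(-2πi·8/12)
= cos(-2π·8/12) + i·sin(-2π·8/12)
= cos(-16π/12) + i·sin(-16π/12)

ω_12^8 = cos(-16π/12) + i·sin(-16π/12) = -0.5000+0.8660i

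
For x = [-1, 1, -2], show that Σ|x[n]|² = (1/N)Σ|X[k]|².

Time domain:
Σ|x[n]|² = |-1|² + |1|² + |-2|² = 6.0000

Frequency domain:
(1/3)Σ|X[k]|² = (1/3)(|-2|² + |-0.5000-2.5981i|² + |-0.5000+2.5981i|²) = (1/3)·18.0000 = 6.0000

Both sides agree, confirming Parseval's theorem.

Σ|x[n]|² = (1/N)Σ|X[k]|² = 6.0000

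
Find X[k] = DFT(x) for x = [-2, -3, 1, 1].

X[k] = Σ(n=0 to 3) x[n] · ω_4^(nk)
where ω_4 = e^(-2πi/4)

Computing each X[k]:
X[0] = -3
X[1] = -3+4i
X[2] = 1
X[3] = -3-4i

X = [-3, -3+4i, 1, -3-4i]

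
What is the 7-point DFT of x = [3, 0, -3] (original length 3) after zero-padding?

Original 3-point DFT: [0, 4.5000-2.5981i, 4.5000+2.5981i]
Zero-padded 7-point DFT provides frequency interpolation.

DFT_7([x, 0, ...]) = [0, 3.6676+2.9248i, 5.7029-1.3017i, 1.1295-2.3455i, 1.1295+2.3455i, 5.7029+1.3017i, 3.6676-2.9248i]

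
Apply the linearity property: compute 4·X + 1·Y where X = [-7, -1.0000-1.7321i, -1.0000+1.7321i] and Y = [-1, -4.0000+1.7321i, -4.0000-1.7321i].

By linearity: DFT(4x + 1y) = 4·DFT(x) + 1·DFT(y)
= 4·[-7, -1.0000-1.7321i, -1.0000+1.7321i] + 1·[-1, -4.0000+1.7321i, -4.0000-1.7321i]

Computing element-wise:
Z[0] = 4·(-7) + 1·(-1) = -29
Z[1] = 4·(-1.0000-1.7321i) + 1·(-4.0000+1.7321i) = -8.0000-5.1963i
Z[2] = 4·(-1.0000+1.7321i) + 1·(-4.0000-1.7321i) = -8.0000+5.1963i

DFT(4x + 1y) = 4·X + 1·Y = [-29, -8.0000-5.1963i, -8.0000+5.1963i]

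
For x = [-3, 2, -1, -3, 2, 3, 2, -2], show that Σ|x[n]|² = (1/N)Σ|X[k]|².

Time domain:
Σ|x[n]|² = |-3|² + |2|² + |-1|² + |-3|² + |2|² + |3|² + |2|² + |-2|² = 44.0000

Frequency domain:
(1/8)Σ|X[k]|² = (1/8)(|0|² + |-5.0000+4.4142i|² + |-2-10i|² + |-5.0000-1.5858i|² + |0|² + |-5.0000+1.5858i|² + |-2+10i|² + |-5.0000-4.4142i|²) = (1/8)·352.0000 = 44.0000

Both sides agree, confirming Parseval's theorem.

Σ|x[n]|² = (1/N)Σ|X[k]|² = 44.0000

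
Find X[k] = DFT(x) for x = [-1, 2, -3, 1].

X[k] = Σ(n=0 to 3) x[n] · ω_4^(nk)
where ω_4 = e^(-2πi/4)

Computing each X[k]:
X[0] = -1
X[1] = 2-1i
X[2] = -7
X[3] = 2+1i

X = [-1, 2-1i, -7, 2+1i]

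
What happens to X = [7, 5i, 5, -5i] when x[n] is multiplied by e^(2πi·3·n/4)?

Modulation property: DFT(ω_4^(-3n)·x[n]) = X[(k-3) mod 4], so circularly shift X by 3 positions.

X[k-3] = [5i, 5, -5i, 7]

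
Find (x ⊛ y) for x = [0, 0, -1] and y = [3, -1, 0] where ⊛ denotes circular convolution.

(x ⊛ y)[n] = Σ(m=0 to 2) x[m] · y[(n-m) mod 3]

Computing each output sample:
(x ⊛ y)[0] = 1
(x ⊛ y)[1] = 0
(x ⊛ y)[2] = -3

x ⊛ y = [1, 0, -3]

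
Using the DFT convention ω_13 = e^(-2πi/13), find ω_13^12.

ω_13^12 = e^(-2πi·12/13)
= cos(-2π·12/13) + i·sin(-2π·12/13)
= cos(-24π/13) + i·sin(-24π/13)

ω_13^12 = cos(-24π/13) + i·sin(-24π/13) = 0.8855+0.4647i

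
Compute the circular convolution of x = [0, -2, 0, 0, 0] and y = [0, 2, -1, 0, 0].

(x ⊛ y)[n] = Σ(m=0 to 4) x[m] · y[(n-m) mod 5]

Computing each output sample:
(x ⊛ y)[0] = 0
(x ⊛ y)[1] = 0
(x ⊛ y)[2] = -4
(x ⊛ y)[3] = 2
(x ⊛ y)[4] = 0

x ⊛ y = [0, 0, -4, 2, 0]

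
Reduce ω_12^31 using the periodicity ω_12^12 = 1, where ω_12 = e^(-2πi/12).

Since ω_12^12 = 1, powers reduce modulo 12.
31 mod 12 = 7
So ω_12^31 = ω_12^7 = e^(-2πi·7/12)

ω_12^31 = ω_12^7 = -0.8660+0.5000i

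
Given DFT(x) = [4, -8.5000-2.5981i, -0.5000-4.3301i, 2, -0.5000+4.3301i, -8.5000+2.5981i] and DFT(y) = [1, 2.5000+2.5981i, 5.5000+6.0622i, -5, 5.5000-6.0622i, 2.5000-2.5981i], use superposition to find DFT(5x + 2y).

By linearity: DFT(5x + 2y) = 5·DFT(x) + 2·DFT(y)
= 5·[4, -8.5000-2.5981i, -0.5000-4.3301i, 2, -0.5000+4.3301i, -8.5000+2.5981i] + 2·[1, 2.5000+2.5981i, 5.5000+6.0622i, -5, 5.5000-6.0622i, 2.5000-2.5981i]

Computing element-wise:
Z[0] = 5·(4) + 2·(1) = 22
Z[1] = 5·(-8.5000-2.5981i) + 2·(2.5000+2.5981i) = -37.5000-7.7943i
Z[2] = 5·(-0.5000-4.3301i) + 2·(5.5000+6.0622i) = 8.5000-9.5261i
Z[3] = 5·(2) + 2·(-5) = 0
Z[4] = 5·(-0.5000+4.3301i) + 2·(5.5000-6.0622i) = 8.5000+9.5261i
Z[5] = 5·(-8.5000+2.5981i) + 2·(2.5000-2.5981i) = -37.5000+7.7943i

DFT(5x + 2y) = 5·X + 2·Y = [22, -37.5000-7.7943i, 8.5000-9.5261i, 0, 8.5000+9.5261i, -37.5000+7.7943i]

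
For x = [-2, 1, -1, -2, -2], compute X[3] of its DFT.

X[3] = Σ(n=0 to 4) x[n] · ω_5^(3n) where ω_5 = e^(-2πi/5)
= (-2)·ω_5^0 + (1)·ω_5^3 + (-1)·ω_5^6 + (-2)·ω_5^9 + (-2)·ω_5^12

X[3] = -2.1180+0.8123i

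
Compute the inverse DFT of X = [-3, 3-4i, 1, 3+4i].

x[n] = (1/4) Σ(k=0 to 3) X[k] · e^(2πikn/4)

Computing each x[n]:
x[0] = 1
x[1] = 1
x[2] = -2
x[3] = -3

x = [1, 1, -2, -3]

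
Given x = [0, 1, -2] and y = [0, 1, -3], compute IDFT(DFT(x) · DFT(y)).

(x ⊛ y)[n] = Σ(m=0 to 2) x[m] · y[(n-m) mod 3]

Computing each output sample:
(x ⊛ y)[0] = -5
(x ⊛ y)[1] = 6
(x ⊛ y)[2] = 1

x ⊛ y = [-5, 6, 1]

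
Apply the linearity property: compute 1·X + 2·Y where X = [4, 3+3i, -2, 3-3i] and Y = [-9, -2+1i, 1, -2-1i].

By linearity: DFT(1x + 2y) = 1·DFT(x) + 2·DFT(y)
= 1·[4, 3+3i, -2, 3-3i] + 2·[-9, -2+1i, 1, -2-1i]

Computing element-wise:
Z[0] = 1·(4) + 2·(-9) = -14
Z[1] = 1·(3+3i) + 2·(-2+1i) = -1+5i
Z[2] = 1·(-2) + 2·(1) = 0
Z[3] = 1·(3-3i) + 2·(-2-1i) = -1-5i

DFT(1x + 2y) = 1·X + 2·Y = [-14, -1+5i, 0, -1-5i]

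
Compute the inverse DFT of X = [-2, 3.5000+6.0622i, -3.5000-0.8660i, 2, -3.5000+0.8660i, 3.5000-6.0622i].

x[n] = (1/6) Σ(k=0 to 5) X[k] · e^(2πikn/6)

Computing each x[n]:
x[0] = 0
x[1] = -1
x[2] = -2
x[3] = -3
x[4] = 2
x[5] = 2

x = [0, -1, -2, -3, 2, 2]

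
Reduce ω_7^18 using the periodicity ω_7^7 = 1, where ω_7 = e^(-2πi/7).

Since ω_7^7 = 1, powers reduce modulo 7.
18 mod 7 = 4
So ω_7^18 = ω_7^4 = e^(-2πi·4/7)

ω_7^18 = ω_7^4 = -0.9010+0.4339i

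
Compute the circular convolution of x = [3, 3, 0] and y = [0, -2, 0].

(x ⊛ y)[n] = Σ(m=0 to 2) x[m] · y[(n-m) mod 3]

Computing each output sample:
(x ⊛ y)[0] = 0
(x ⊛ y)[1] = -6
(x ⊛ y)[2] = -6

x ⊛ y = [0, -6, -6]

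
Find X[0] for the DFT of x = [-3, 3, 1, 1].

X[0] = Σ(n=0 to 3) x[n] · ω_4^0 = Σ x[n]
= (-3) + (3) + (1) + (1)

X[0] = 2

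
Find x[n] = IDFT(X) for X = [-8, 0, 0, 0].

x[n] = (1/4) Σ(k=0 to 3) X[k] · e^(2πikn/4)

Computing each x[n]:
x[0] = -2
x[1] = -2
x[2] = -2
x[3] = -2

x = [-2, -2, -2, -2]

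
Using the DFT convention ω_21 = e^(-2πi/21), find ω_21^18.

ω_21^18 = e^(-2πi·18/21)
= cos(-2π·18/21) + i·sin(-2π·18/21)
= cos(-36π/21) + i·sin(-36π/21)

ω_21^18 = cos(-36π/21) + i·sin(-36π/21) = 0.6235+0.7818i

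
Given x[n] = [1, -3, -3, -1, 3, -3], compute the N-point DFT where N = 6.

X[k] = Σ(n=0 to 5) x[n] · ω_6^(nk)
where ω_6 = e^(-2πi/6)

Computing each X[k]:
X[0] = -6
X[1] = -1.0000+5.1962i
X[2] = 3.0000-5.1962i
X[3] = 8
X[4] = 3.0000+5.1962i
X[5] = -1.0000-5.1962i

X = [-6, -1.0000+5.1962i, 3.0000-5.1962i, 8, 3.0000+5.1962i, -1.0000-5.1962i]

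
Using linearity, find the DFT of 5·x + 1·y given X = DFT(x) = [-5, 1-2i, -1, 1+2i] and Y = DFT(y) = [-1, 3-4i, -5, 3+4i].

By linearity: DFT(5x + 1y) = 5·DFT(x) + 1·DFT(y)
= 5·[-5, 1-2i, -1, 1+2i] + 1·[-1, 3-4i, -5, 3+4i]

Computing element-wise:
Z[0] = 5·(-5) + 1·(-1) = -26
Z[1] = 5·(1-2i) + 1·(3-4i) = 8-14i
Z[2] = 5·(-1) + 1·(-5) = -10
Z[3] = 5·(1+2i) + 1·(3+4i) = 8+14i

DFT(5x + 1y) = 5·X + 1·Y = [-26, 8-14i, -10, 8+14i]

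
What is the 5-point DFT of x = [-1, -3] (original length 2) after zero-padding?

Original 2-point DFT: [-4, 2]
Zero-padded 5-point DFT provides frequency interpolation.

DFT_5([x, 0, ...]) = [-4, -1.9271+2.8532i, 1.4271+1.7634i, 1.4271-1.7634i, -1.9271-2.8532i]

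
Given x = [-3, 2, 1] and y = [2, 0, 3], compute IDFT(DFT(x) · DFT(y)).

(x ⊛ y)[n] = Σ(m=0 to 2) x[m] · y[(n-m) mod 3]

Computing each output sample:
(x ⊛ y)[0] = 0
(x ⊛ y)[1] = 7
(x ⊛ y)[2] = -7

x ⊛ y = [0, 7, -7]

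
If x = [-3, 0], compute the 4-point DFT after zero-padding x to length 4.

Original 2-point DFT: [-3, -3]
Zero-padded 4-point DFT provides frequency interpolation.

DFT_4([x, 0, ...]) = [-3, -3, -3, -3]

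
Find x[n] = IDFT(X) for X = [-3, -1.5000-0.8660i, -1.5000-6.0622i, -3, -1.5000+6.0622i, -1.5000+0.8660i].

x[n] = (1/6) Σ(k=0 to 5) X[k] · e^(2πikn/6)

Computing each x[n]:
x[0] = -2
x[1] = 2
x[2] = -2
x[3] = 0
x[4] = 1
x[5] = -2

x = [-2, 2, -2, 0, 1, -2]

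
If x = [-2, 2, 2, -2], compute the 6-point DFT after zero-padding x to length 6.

Original 4-point DFT: [0, -4-4i, 0, -4+4i]
Zero-padded 6-point DFT provides frequency interpolation.

DFT_6([x, 0, ...]) = [0, -3.4641i, -6, 0, -6, 3.4641i]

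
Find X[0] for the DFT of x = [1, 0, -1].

X[0] = Σ(n=0 to 2) x[n] · ω_3^0 = Σ x[n]
= (1) + (0) + (-1)

X[0] = 0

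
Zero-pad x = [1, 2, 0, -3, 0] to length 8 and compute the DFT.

Original 5-point DFT: [0, 4.0451-3.6655i, -1.5451+1.6776i, -1.5451-1.6776i, 4.0451+3.6655i]
Zero-padded 8-point DFT provides frequency interpolation.

DFT_8([x, 0, ...]) = [0, 4.5355+0.7071i, 1-5i, -2.5355+0.7071i, 2, -2.5355-0.7071i, 1+5i, 4.5355-0.7071i]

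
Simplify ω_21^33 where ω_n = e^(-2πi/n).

Since ω_21^21 = 1, powers reduce modulo 21.
33 mod 21 = 12
So ω_21^33 = ω_21^12 = e^(-2πi·12/21)

ω_21^33 = ω_21^12 = -0.9010+0.4339i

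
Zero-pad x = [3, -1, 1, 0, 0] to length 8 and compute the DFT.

Original 5-point DFT: [3, 1.8820+0.3633i, 4.1180+1.5388i, 4.1180-1.5388i, 1.8820-0.3633i]
Zero-padded 8-point DFT provides frequency interpolation.

DFT_8([x, 0, ...]) = [3, 2.2929-0.2929i, 2+1i, 3.7071+1.7071i, 5, 3.7071-1.7071i, 2-1i, 2.2929+0.2929i]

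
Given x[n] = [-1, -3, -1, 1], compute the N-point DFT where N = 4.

X[k] = Σ(n=0 to 3) x[n] · ω_4^(nk)
where ω_4 = e^(-2πi/4)

Computing each X[k]:
X[0] = -4
X[1] = 4i
X[2] = 0
X[3] = -4i

X = [-4, 4i, 0, -4i]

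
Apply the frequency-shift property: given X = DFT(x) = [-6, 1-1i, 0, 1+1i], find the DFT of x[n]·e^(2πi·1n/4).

Modulation property: DFT(ω_4^(-1n)·x[n]) = X[(k-1) mod 4], so circularly shift X by 1 positions.

X[k-1] = [1+1i, -6, 1-1i, 0]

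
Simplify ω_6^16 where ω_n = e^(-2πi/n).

Since ω_6^6 = 1, powers reduce modulo 6.
16 mod 6 = 4
So ω_6^16 = ω_6^4 = e^(-2πi·4/6)

ω_6^16 = ω_6^4 = -0.5000+0.8660i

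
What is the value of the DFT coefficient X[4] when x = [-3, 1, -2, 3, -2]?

X[4] = Σ(n=0 to 4) x[n] · ω_5^(4n) where ω_5 = e^(-2πi/5)
= (-3)·ω_5^0 + (1)·ω_5^4 + (-2)·ω_5^8 + (3)·ω_5^12 + (-2)·ω_5^16

X[4] = -4.1180-0.0858i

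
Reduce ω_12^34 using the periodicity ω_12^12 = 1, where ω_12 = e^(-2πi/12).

Since ω_12^12 = 1, powers reduce modulo 12.
34 mod 12 = 10
So ω_12^34 = ω_12^10 = e^(-2πi·10/12)

ω_12^34 = ω_12^10 = 0.5000+0.8660i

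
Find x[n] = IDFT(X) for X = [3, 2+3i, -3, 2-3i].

x[n] = (1/4) Σ(k=0 to 3) X[k] · e^(2πikn/4)

Computing each x[n]:
x[0] = 1
x[1] = 0
x[2] = -1
x[3] = 3

x = [1, 0, -1, 3]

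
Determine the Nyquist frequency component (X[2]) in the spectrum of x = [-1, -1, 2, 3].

X[2] = Σ(n=0 to 3) x[n] · ω_4^(2n) where ω_4 = e^(-2πi/4)
= (-1)·ω_4^0 + (-1)·ω_4^2 + (2)·ω_4^4 + (3)·ω_4^6

X[2] = -1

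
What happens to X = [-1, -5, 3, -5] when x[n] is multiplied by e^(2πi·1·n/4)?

Modulation property: DFT(ω_4^(-1n)·x[n]) = X[(k-1) mod 4], so circularly shift X by 1 positions.

X[k-1] = [-5, -1, -5, 3]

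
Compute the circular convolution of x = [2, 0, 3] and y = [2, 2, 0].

(x ⊛ y)[n] = Σ(m=0 to 2) x[m] · y[(n-m) mod 3]

Computing each output sample:
(x ⊛ y)[0] = 10
(x ⊛ y)[1] = 4
(x ⊛ y)[2] = 6

x ⊛ y = [10, 4, 6]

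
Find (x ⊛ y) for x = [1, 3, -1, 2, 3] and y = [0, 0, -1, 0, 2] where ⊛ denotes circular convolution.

(x ⊛ y)[n] = Σ(m=0 to 4) x[m] · y[(n-m) mod 5]

Computing each output sample:
(x ⊛ y)[0] = 4
(x ⊛ y)[1] = -5
(x ⊛ y)[2] = 3
(x ⊛ y)[3] = 3
(x ⊛ y)[4] = 3

x ⊛ y = [4, -5, 3, 3, 3]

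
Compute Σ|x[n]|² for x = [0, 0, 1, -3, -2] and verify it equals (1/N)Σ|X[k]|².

Time domain:
Σ|x[n]|² = |0|² + |0|² + |1|² + |-3|² + |-2|² = 14.0000

Frequency domain:
(1/5)Σ|X[k]|² = (1/5)(|-4|² + |1.0000-4.2533i|² + |1.0000+2.6287i|² + |1.0000-2.6287i|² + |1.0000+4.2533i|²) = (1/5)·70.0000 = 14.0000

Both sides agree, confirming Parseval's theorem.

Σ|x[n]|² = (1/N)Σ|X[k]|² = 14.0000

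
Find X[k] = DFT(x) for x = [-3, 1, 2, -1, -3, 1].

X[k] = Σ(n=0 to 5) x[n] · ω_6^(nk)
where ω_6 = e^(-2πi/6)

Computing each X[k]:
X[0] = -3
X[1] = -0.5000-4.3301i
X[2] = -4.5000+4.3301i
X[3] = -5
X[4] = -4.5000-4.3301i
X[5] = -0.5000+4.3301i

X = [-3, -0.5000-4.3301i, -4.5000+4.3301i, -5, -4.5000-4.3301i, -0.5000+4.3301i]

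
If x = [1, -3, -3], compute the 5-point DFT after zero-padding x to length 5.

Original 3-point DFT: [-5, 4, 4]
Zero-padded 5-point DFT provides frequency interpolation.

DFT_5([x, 0, ...]) = [-5, 2.5000+4.6165i, 2.5000-1.0898i, 2.5000+1.0898i, 2.5000-4.6165i]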